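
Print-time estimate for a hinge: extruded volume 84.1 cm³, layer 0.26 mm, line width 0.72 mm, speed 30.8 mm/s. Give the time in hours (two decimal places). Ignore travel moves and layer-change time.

Bead cross-section = 0.26 × 0.72, so 0.1872 mm².
Total extruded path = 84100/0.1872 = 449252.1 mm.
Time extruding = 449252.1 / 30.8, so 14586.1 s.
In the requested units: 14586.1 s = 4.05 hours.

4.05 hours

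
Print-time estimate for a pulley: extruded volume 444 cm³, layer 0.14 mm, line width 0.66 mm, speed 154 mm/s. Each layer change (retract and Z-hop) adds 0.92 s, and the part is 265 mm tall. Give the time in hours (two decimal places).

9.15 hours

Bead cross-section = 0.14 × 0.66, so 0.0924 mm².
Path length: 444000 mm³ / 0.0924 mm² → 4805194.8 mm.
Extrusion time = 4805194.8 / 154 = 31202.6 s.
Layer count = ceil(265 / 0.14) = 1893.
Non-print overhead = 1893 × 0.92, so 1741.56 s.
Altogether 31202.6 + 1741.56 = 32944.16 s, i.e. 9.15 hours.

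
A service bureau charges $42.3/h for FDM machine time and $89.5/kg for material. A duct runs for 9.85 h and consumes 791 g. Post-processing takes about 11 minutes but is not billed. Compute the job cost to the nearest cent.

Machine cost = 42.3 × 9.85 = $416.655.
Material cost = 89.5 × 791/1000 = $70.7945.
Total = 416.655 + 70.7945 = 487.4495 ≈ $487.45.

$487.45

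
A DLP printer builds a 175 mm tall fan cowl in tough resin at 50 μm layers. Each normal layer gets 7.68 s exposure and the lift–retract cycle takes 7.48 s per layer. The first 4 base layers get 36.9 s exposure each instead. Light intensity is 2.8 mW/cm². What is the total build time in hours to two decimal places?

Layers = ⌈175/0.05⌉ = 3500.
Burn-in layers = 4 × (36.9 + 7.48), so 177.52 s.
Regular layers = 3496 × (7.68 + 7.48) = 52999.36 s.
Sum: 177.52 + 52999.36 = 53176.88 s → 14.77 hours.

14.77 hours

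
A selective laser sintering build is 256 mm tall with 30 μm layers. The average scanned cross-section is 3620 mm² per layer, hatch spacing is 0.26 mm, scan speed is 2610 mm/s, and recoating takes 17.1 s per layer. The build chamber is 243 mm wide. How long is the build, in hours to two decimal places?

Layers = ⌈256/0.03⌉ = 8534.
Scan path per layer: 3620 / 0.26 → 13923.1 mm.
Laser time per layer: 13923.1 / 2610 → 5.3345 s.
Layer cycle: 5.3345 + 17.1 → 22.4345 s.
Total: 8534 × 22.4345 s = 191456.023 s → 53.18 hours.

53.18 hours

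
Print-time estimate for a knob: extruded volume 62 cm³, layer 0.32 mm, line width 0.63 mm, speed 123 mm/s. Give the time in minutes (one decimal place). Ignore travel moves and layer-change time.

41.7 minutes

Extrusion cross-section = 0.32 × 0.63, so 0.2016 mm².
Path length: 62000 mm³ / 0.2016 mm² → 307539.7 mm.
Print-move time = 307539.7 / 123 = 2500.3 s.
That's 2500.3 s → 41.7 minutes.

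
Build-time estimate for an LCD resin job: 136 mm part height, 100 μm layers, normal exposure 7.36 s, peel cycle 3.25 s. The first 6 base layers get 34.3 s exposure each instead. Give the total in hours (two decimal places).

4.05 hours

Number of layers: 136 / 0.1 → 1360 (rounded up).
Bottom layers = 6 × (34.3 + 3.25) = 225.3 s.
Normal layers: 1354 × (7.36 + 3.25) → 14365.94 s.
Total = 225.3 + 14365.94 = 14591.24 s = 4.05 hours.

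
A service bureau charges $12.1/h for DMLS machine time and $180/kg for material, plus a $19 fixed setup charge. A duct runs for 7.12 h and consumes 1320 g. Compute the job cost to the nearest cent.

$342.75

Machine cost: 12.1 × 7.12 → $86.152.
Material cost = 180 × 1320/1000, so $237.60.
Adding setup: 86.152 + 237.60 + 19 → 342.752 ≈ $342.75.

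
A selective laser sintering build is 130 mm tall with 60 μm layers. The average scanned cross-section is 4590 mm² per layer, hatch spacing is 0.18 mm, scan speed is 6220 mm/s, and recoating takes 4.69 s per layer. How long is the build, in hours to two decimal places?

5.29 hours

Number of layers: 130 / 0.06 → 2167 (rounded up).
Hatch length per layer = 4590 / 0.18, so 25500 mm.
Per-layer scan time = 25500 / 6220, so 4.0997 s.
Time per layer = 4.0997 + 4.69, so 8.7897 s.
Total: 2167 × 8.7897 s = 19047.2799 s → 5.29 hours.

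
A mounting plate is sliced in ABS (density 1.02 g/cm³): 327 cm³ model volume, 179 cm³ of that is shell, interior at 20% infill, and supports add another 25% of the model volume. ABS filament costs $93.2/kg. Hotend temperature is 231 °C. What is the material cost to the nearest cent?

Interior volume = 327 − 179 = 148 cm³.
Infill deposited: 0.20 × 148 → 29.6 cm³.
Support = 0.25 × 327 = 81.75 cm³.
Deposited volume = 179 + 29.6 + 81.75 = 290.35 cm³.
Mass: 290.35 × 1.02 → 296.157 g.
At $93.2/kg: 296.157/1000 × 93.2 = $27.60.

$27.60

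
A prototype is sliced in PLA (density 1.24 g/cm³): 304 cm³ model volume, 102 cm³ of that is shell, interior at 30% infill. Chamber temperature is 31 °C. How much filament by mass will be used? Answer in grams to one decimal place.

Interior volume = 304 − 102 = 202 cm³.
Infill volume = 0.30 × 202, so 60.6 cm³.
Total extruded: 102 + 60.6 → 162.6 cm³.
Mass: 162.6 × 1.24 → 201.624 g.

201.6 g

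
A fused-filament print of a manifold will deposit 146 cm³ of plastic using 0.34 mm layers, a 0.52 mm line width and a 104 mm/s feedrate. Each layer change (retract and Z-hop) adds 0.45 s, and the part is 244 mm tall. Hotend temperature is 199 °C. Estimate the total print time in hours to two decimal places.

2.30 hours

Line area: 0.34 × 0.52 → 0.1768 mm².
Total extruded path = 146000/0.1768 = 825791.9 mm.
Extrusion time = 825791.9 / 104 = 7940.3 s.
Number of layers: 244 / 0.34 → 718 (rounded up).
Layer-change overhead: 718 × 0.45 → 323.1 s.
Altogether 7940.3 + 323.1 = 8263.4 s, i.e. 2.30 hours.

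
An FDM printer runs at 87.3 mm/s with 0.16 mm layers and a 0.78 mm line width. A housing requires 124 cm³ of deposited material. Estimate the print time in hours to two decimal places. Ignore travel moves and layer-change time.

Extrusion cross-section = 0.16 × 0.78 = 0.1248 mm².
Toolpath length = 124 cm³ / 0.1248 mm² = 124000 / 0.1248 = 993589.7 mm.
Time extruding = 993589.7 / 87.3, so 11381.3 s.
Converting: 11381.3 s = 3.16 hours.

3.16 hours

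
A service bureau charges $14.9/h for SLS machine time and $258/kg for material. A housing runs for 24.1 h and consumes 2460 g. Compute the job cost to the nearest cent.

Machine-time cost = 14.9 × 24.1, so $359.09.
Material charge = 258 × 2460/1000 = $634.68.
Total = 359.09 + 634.68 = $993.77.

$993.77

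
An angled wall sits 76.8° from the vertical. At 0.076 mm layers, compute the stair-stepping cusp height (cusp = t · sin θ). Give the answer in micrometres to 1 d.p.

Cusp = layer height × sin(76.8°) = 0.076 × 0.9736 = 0.073994 mm = 74.0 μm.

74.0 μm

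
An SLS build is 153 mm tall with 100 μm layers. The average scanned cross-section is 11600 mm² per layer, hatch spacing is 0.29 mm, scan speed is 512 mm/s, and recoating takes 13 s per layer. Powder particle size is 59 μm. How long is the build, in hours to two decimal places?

Number of layers: 153 / 0.1 → 1530 (rounded up).
Per-layer scan distance: 11600 / 0.29 → 40000 mm.
Per-layer scan time = 40000 / 512, so 78.125 s.
Per-layer time = 78.125 + 13 = 91.125 s.
Build time = 1530 × 91.125 = 139421.25 s = 38.73 hours.

38.73 hours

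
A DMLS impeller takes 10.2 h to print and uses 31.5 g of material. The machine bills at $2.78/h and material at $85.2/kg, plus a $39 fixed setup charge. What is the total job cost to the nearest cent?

$70.04

Time charge = 2.78 × 10.2, so $28.356.
Material charge = 85.2 × 31.5/1000 = $2.6838.
Adding setup: 28.356 + 2.6838 + 39 → 70.0398 ≈ $70.04.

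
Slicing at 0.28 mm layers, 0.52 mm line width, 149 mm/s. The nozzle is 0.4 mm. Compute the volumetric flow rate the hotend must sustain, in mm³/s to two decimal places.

21.69

Bead cross-section = 0.28 × 0.52, so 0.1456 mm².
Q = v·A = 149 × 0.1456 = 21.69 mm³/s.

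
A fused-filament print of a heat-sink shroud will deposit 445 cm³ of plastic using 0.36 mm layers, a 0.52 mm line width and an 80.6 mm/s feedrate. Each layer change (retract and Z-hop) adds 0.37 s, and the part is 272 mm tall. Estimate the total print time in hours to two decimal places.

Line area = 0.36 × 0.52, so 0.1872 mm².
Path length: 445000 mm³ / 0.1872 mm² → 2377136.8 mm.
Print-move time = 2377136.8 / 80.6, so 29493 s.
Number of layers: 272 / 0.36 → 756 (rounded up).
Layer-change overhead: 756 × 0.37 → 279.72 s.
Altogether 29493 + 279.72 = 29772.72 s, i.e. 8.27 hours.

8.27 hours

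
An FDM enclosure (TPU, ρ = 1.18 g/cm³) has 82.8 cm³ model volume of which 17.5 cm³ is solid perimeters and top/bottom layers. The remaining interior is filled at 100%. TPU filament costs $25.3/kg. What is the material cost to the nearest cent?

Interior volume = 82.8 − 17.5 = 65.3 cm³.
Infill volume = 1.00 × 65.3 = 65.3 cm³.
Deposited volume: 17.5 + 65.3 → 82.8 cm³.
Mass = 82.8 × 1.18 = 97.704 g.
Cost = 97.704 g / 1000 × $25.3/kg = $2.47.

$2.47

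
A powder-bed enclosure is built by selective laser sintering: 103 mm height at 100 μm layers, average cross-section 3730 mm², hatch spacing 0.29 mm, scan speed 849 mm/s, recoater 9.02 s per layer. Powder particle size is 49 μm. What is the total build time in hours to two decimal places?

Layers = ⌈103/0.1⌉ = 1030.
Hatch length per layer = 3730 / 0.29, so 12862.1 mm.
Scan time per layer: 12862.1 / 849 → 15.1497 s.
Layer cycle = 15.1497 + 9.02, so 24.1697 s.
Build time = 1030 × 24.1697 = 24894.791 s = 6.92 hours.

6.92 hours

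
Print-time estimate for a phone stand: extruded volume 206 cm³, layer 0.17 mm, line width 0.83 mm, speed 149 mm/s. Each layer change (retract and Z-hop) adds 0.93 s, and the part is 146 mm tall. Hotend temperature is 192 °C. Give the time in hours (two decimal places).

2.94 hours

Line area: 0.17 × 0.83 → 0.1411 mm².
Toolpath length = 206 cm³ / 0.1411 mm² = 206000 / 0.1411 = 1459957.5 mm.
Time extruding = 1459957.5 / 149 = 9798.4 s.
Layers = ⌈146/0.17⌉ = 859.
Z-hop total = 859 × 0.93, so 798.87 s.
Altogether 9798.4 + 798.87 = 10597.27 s, i.e. 2.94 hours.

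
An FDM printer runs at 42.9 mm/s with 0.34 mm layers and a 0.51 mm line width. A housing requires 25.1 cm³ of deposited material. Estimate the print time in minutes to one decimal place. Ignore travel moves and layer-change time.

Line area = 0.34 × 0.51, so 0.1734 mm².
Total extruded path = 25100/0.1734 = 144752 mm.
Print-move time: 144752 / 42.9 → 3374.2 s.
Converting: 3374.2 s = 56.2 minutes.

56.2 minutes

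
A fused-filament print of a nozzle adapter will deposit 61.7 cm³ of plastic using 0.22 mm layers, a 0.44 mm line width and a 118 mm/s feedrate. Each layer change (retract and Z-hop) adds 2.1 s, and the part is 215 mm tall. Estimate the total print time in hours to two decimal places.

2.07 hours

Line area = 0.22 × 0.44, so 0.0968 mm².
Total extruded path = 61700/0.0968 = 637396.7 mm.
Print-move time = 637396.7 / 118, so 5401.7 s.
Number of layers: 215 / 0.22 → 978 (rounded up).
Non-print overhead = 978 × 2.1 = 2053.8 s.
Total = 5401.7 + 2053.8 = 7455.5 s = 2.07 hours.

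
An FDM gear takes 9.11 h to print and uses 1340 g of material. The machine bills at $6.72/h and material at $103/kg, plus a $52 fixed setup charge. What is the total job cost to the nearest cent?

Time charge = 6.72 × 9.11, so $61.2192.
Material cost = 103 × 1340/1000 = $138.02.
Total = 61.2192 + 138.02 + 52 = 251.2392 ≈ $251.24.

$251.24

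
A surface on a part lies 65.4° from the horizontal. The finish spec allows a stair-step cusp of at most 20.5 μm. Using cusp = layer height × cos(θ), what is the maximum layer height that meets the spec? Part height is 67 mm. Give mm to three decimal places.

cos(65.4°) = 0.4163; t_max = 0.0205/0.4163 = 0.049 mm.

0.049 mm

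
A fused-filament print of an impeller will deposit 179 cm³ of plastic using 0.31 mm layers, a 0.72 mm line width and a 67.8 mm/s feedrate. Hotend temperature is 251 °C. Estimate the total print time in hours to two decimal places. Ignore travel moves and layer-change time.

Bead cross-section: 0.31 × 0.72 → 0.2232 mm².
Total extruded path = 179000/0.2232 = 801971.3 mm.
Extrusion time = 801971.3 / 67.8, so 11828.5 s.
Converting: 11828.5 s = 3.29 hours.

3.29 hours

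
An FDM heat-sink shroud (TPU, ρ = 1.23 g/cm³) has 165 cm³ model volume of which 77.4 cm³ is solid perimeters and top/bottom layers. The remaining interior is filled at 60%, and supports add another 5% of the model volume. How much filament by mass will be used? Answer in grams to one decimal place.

170.0 g

Infill region = 165 − 77.4, so 87.6 cm³.
Infill deposited = 0.60 × 87.6, so 52.56 cm³.
Support = 0.05 × 165 = 8.25 cm³.
Total extruded: 77.4 + 52.56 + 8.25 → 138.21 cm³.
Mass = 138.21 × 1.23, so 169.9983 g.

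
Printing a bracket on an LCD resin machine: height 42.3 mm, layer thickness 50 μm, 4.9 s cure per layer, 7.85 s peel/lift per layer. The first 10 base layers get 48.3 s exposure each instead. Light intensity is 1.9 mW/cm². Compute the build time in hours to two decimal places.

Number of layers: 42.3 / 0.05 → 846 (rounded up).
Burn-in layers = 10 × (48.3 + 7.85), so 561.5 s.
Remaining layers = 836 × (4.9 + 7.85) = 10659 s.
Sum: 561.5 + 10659 = 11220.5 s → 3.12 hours.

3.12 hours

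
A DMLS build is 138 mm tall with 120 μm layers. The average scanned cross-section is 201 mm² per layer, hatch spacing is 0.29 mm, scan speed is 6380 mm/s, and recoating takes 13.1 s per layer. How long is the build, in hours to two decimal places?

Number of layers: 138 / 0.12 → 1150 (rounded up).
Scan path per layer: 201 / 0.29 → 693.1 mm.
Per-layer scan time: 693.1 / 6380 → 0.1086 s.
Per-layer time: 0.1086 + 13.1 → 13.2086 s.
Total: 1150 × 13.2086 s = 15189.89 s → 4.22 hours.

4.22 hours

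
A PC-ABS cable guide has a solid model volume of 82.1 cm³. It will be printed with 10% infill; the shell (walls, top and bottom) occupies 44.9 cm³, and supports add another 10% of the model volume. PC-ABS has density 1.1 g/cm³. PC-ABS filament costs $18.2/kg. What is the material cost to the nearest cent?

$1.14

Interior volume: 82.1 − 44.9 → 37.2 cm³.
Infill deposited = 0.10 × 37.2, so 3.72 cm³.
Support = 0.10 × 82.1, so 8.21 cm³.
Total printed volume: 44.9 + 3.72 + 8.21 → 56.83 cm³.
Mass = 56.83 × 1.1 = 62.513 g.
Cost = 62.513 g / 1000 × $18.2/kg = $1.14.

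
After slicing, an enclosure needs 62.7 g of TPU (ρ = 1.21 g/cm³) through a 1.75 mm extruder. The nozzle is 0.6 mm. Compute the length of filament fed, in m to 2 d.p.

Volume = 62.7 g / 1.21 g·cm⁻³ = 51.8182 cm³ = 51818.2 mm³.
Cross-section of 1.75 mm filament: π·(1.75/2)² = 2.4053 mm².
L = V/A = 51818.2/2.4053 = 21543.34 mm → 21.54 m.

21.54 m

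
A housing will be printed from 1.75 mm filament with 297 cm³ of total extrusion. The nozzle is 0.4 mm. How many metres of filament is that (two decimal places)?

Filament cross-section = π × (1.75/2)² = 2.4053 mm².
Length = 297 cm³ / 2.4053 mm² = 297000 / 2.4053 = 123477.32 mm = 123.48 m.

123.48 m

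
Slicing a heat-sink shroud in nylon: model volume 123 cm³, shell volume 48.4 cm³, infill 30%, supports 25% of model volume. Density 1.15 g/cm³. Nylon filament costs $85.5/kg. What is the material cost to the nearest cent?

$9.98

Infill region: 123 − 48.4 → 74.6 cm³.
Deposited infill = 0.30 × 74.6, so 22.38 cm³.
Support = 0.25 × 123 = 30.75 cm³.
Total printed volume = 48.4 + 22.38 + 30.75 = 101.53 cm³.
Mass = 101.53 × 1.15 = 116.7595 g.
At $85.5/kg: 116.7595/1000 × 85.5 = $9.98.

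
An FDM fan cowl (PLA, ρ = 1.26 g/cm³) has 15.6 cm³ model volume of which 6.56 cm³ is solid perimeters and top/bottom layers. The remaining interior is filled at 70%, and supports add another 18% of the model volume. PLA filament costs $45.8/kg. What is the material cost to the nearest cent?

Interior volume: 15.6 − 6.56 → 9.04 cm³.
Infill volume: 0.70 × 9.04 → 6.328 cm³.
Support = 0.18 × 15.6, so 2.808 cm³.
Total extruded = 6.56 + 6.328 + 2.808 = 15.696 cm³.
Mass: 15.696 × 1.26 → 19.77696 g.
At $45.8/kg: 19.77696/1000 × 45.8 = $0.91.

$0.91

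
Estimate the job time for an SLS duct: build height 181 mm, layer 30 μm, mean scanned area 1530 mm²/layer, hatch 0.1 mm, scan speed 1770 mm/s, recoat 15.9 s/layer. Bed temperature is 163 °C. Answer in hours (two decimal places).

41.14 hours

Number of layers: 181 / 0.03 → 6034 (rounded up).
Hatch length per layer = 1530 / 0.1 = 15300 mm.
Scan time per layer = 15300 / 1770, so 8.6441 s.
Layer cycle = 8.6441 + 15.9 = 24.5441 s.
6034 layers × 24.5441 s/layer = 148099.0994 s, i.e. 41.14 hours.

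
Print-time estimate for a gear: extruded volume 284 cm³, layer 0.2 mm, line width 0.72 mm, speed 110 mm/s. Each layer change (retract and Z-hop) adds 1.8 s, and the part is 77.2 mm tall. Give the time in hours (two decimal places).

Line area: 0.2 × 0.72 → 0.144 mm².
Total extruded path = 284000/0.144 = 1972222.2 mm.
Extrusion time = 1972222.2 / 110, so 17929.3 s.
Number of layers: 77.2 / 0.2 → 386 (rounded up).
Z-hop total = 386 × 1.8, so 694.8 s.
Total = 17929.3 + 694.8 = 18624.1 s = 5.17 hours.

5.17 hours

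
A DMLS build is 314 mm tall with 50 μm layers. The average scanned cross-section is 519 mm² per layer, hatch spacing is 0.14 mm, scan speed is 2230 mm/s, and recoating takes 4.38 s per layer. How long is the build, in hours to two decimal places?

10.54 hours

Number of layers: 314 / 0.05 → 6280 (rounded up).
Per-layer scan distance: 519 / 0.14 → 3707.1 mm.
Per-layer scan time = 3707.1 / 2230 = 1.6624 s.
Per-layer time = 1.6624 + 4.38, so 6.0424 s.
Total: 6280 × 6.0424 s = 37946.272 s → 10.54 hours.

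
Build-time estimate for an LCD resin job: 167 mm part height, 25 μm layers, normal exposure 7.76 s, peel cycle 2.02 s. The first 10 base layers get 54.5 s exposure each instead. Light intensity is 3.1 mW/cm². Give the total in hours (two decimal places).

Number of layers: 167 / 0.025 → 6680 (rounded up).
Bottom layers: 10 × (54.5 + 2.02) → 565.2 s.
Regular layers = 6670 × (7.76 + 2.02) = 65232.6 s.
Total = 565.2 + 65232.6 = 65797.8 s = 18.28 hours.

18.28 hours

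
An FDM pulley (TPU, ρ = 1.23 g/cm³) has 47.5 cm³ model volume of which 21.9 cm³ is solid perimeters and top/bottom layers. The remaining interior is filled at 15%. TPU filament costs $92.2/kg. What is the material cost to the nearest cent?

$2.92

Volume inside the shell: 47.5 − 21.9 → 25.6 cm³.
Infill volume = 0.15 × 25.6, so 3.84 cm³.
Total printed volume = 21.9 + 3.84, so 25.74 cm³.
Mass: 25.74 × 1.23 → 31.6602 g.
At $92.2/kg: 31.6602/1000 × 92.2 = $2.92.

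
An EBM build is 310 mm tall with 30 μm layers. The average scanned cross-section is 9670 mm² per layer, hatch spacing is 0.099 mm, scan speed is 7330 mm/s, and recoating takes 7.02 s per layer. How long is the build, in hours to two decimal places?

Layer count = ceil(310 / 0.03) = 10334.
Scan path per layer = 9670 / 0.099 = 97676.8 mm.
Per-layer scan time = 97676.8 / 7330 = 13.3256 s.
Time per layer = 13.3256 + 7.02, so 20.3456 s.
Build time = 10334 × 20.3456 = 210251.4304 s = 58.40 hours.

58.40 hours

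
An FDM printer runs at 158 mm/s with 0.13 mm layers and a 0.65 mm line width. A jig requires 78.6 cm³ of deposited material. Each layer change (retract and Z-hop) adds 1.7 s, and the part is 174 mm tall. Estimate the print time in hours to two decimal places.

Bead cross-section = 0.13 × 0.65 = 0.0845 mm².
Total extruded path = 78600/0.0845 = 930177.5 mm.
Print-move time: 930177.5 / 158 → 5887.2 s.
Number of layers: 174 / 0.13 → 1339 (rounded up).
Layer-change overhead = 1339 × 1.7 = 2276.3 s.
Total = 5887.2 + 2276.3 = 8163.5 s = 2.27 hours.

2.27 hours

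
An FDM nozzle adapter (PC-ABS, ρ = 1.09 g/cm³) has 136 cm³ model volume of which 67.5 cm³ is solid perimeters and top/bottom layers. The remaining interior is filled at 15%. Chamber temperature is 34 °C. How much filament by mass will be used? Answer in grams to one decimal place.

84.8 g

Infill region = 136 − 67.5, so 68.5 cm³.
Infill volume = 0.15 × 68.5, so 10.275 cm³.
Deposited volume = 67.5 + 10.275, so 77.775 cm³.
Mass = 77.775 × 1.09, so 84.77475 g.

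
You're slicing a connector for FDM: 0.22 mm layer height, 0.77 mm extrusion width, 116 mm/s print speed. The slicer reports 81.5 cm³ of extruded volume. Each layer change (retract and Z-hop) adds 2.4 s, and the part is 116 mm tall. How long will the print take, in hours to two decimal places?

1.50 hours

Extrusion cross-section = 0.22 × 0.77, so 0.1694 mm².
Toolpath length = 81.5 cm³ / 0.1694 mm² = 81500 / 0.1694 = 481109.8 mm.
Extrusion time = 481109.8 / 116 = 4147.5 s.
Layers = ⌈116/0.22⌉ = 528.
Layer-change overhead: 528 × 2.4 → 1267.2 s.
Altogether 4147.5 + 1267.2 = 5414.7 s, i.e. 1.50 hours.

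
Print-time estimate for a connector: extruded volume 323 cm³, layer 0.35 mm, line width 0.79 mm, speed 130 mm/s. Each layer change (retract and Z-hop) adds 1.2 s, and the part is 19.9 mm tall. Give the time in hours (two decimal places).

2.52 hours

Bead cross-section: 0.35 × 0.79 → 0.2765 mm².
Path length: 323000 mm³ / 0.2765 mm² → 1168173.6 mm.
Time extruding = 1168173.6 / 130 = 8986 s.
Layers = ⌈19.9/0.35⌉ = 57.
Non-print overhead = 57 × 1.2, so 68.4 s.
Total = 8986 + 68.4 = 9054.4 s = 2.52 hours.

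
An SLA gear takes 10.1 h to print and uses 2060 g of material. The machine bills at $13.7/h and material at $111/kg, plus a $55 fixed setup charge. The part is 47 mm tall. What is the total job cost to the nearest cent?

Time charge: 13.7 × 10.1 → $138.37.
Feedstock cost = 111 × 2060/1000 = $228.66.
Adding setup: 138.37 + 228.66 + 55 → $422.03.

$422.03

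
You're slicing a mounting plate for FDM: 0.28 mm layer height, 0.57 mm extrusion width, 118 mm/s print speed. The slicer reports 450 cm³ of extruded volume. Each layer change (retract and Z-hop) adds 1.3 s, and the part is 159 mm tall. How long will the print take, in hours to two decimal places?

6.84 hours

Extrusion cross-section = 0.28 × 0.57, so 0.1596 mm².
Total extruded path = 450000/0.1596 = 2819548.9 mm.
Time extruding: 2819548.9 / 118 → 23894.5 s.
Layer count = ceil(159 / 0.28) = 568.
Z-hop total = 568 × 1.3 = 738.4 s.
Altogether 23894.5 + 738.4 = 24632.9 s, i.e. 6.84 hours.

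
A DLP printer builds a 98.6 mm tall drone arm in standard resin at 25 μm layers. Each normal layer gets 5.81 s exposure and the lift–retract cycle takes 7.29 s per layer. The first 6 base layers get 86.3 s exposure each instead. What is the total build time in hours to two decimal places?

14.49 hours

Number of layers: 98.6 / 0.025 → 3944 (rounded up).
Base layers: 6 × (86.3 + 7.29) → 561.54 s.
Remaining layers: 3938 × (5.81 + 7.29) → 51587.8 s.
Total = 561.54 + 51587.8 = 52149.34 s = 14.49 hours.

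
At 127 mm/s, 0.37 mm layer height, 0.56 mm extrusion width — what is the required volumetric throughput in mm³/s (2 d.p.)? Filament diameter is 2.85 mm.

Extrusion cross-section = 0.37 × 0.56 = 0.2072 mm².
Q = v·A = 127 × 0.2072 = 26.31 mm³/s.

26.31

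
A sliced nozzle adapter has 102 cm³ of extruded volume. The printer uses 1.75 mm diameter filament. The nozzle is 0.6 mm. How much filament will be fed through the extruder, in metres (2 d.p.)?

Filament cross-section = π × (1.75/2)² = 2.4053 mm².
Length = 102 cm³ / 2.4053 mm² = 102000 / 2.4053 = 42406.35 mm = 42.41 m.

42.41 m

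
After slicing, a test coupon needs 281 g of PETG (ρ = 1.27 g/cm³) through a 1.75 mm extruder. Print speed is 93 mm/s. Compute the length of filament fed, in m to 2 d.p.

91.99 m

Volume = 281 g / 1.27 g·cm⁻³ = 221.2598 cm³ = 221259.8 mm³.
Cross-section of 1.75 mm filament: π·(1.75/2)² = 2.4053 mm².
L = V/A = 221259.8/2.4053 = 91988.44 mm → 91.99 m.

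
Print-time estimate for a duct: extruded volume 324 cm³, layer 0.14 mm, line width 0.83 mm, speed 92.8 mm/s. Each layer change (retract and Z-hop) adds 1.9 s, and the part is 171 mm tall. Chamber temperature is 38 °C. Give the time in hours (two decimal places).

8.99 hours

Line area = 0.14 × 0.83 = 0.1162 mm².
Path length: 324000 mm³ / 0.1162 mm² → 2788296 mm.
Extrusion time = 2788296 / 92.8 = 30046.3 s.
Layers = ⌈171/0.14⌉ = 1222.
Non-print overhead = 1222 × 1.9, so 2321.8 s.
Altogether 30046.3 + 2321.8 = 32368.1 s, i.e. 8.99 hours.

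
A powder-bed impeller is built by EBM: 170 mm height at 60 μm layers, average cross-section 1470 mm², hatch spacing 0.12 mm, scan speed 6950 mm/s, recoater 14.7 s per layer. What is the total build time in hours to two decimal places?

Layers = ⌈170/0.06⌉ = 2834.
Scan path per layer: 1470 / 0.12 → 12250 mm.
Per-layer scan time: 12250 / 6950 → 1.7626 s.
Time per layer: 1.7626 + 14.7 → 16.4626 s.
2834 layers × 16.4626 s/layer = 46655.0084 s, i.e. 12.96 hours.

12.96 hours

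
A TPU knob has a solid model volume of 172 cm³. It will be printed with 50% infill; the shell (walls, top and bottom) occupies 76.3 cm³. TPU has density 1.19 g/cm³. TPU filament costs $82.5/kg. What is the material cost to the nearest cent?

$12.19

Infill region: 172 − 76.3 → 95.7 cm³.
Infill deposited = 0.50 × 95.7 = 47.85 cm³.
Total extruded = 76.3 + 47.85, so 124.15 cm³.
Mass = 124.15 × 1.19 = 147.7385 g.
Cost = 147.7385 g / 1000 × $82.5/kg = $12.19.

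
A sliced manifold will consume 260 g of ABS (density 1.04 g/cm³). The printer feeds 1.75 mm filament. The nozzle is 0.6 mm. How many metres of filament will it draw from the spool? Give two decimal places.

Extruded volume: 260/1.04 = 250 cm³ (250000 mm³).
A = π r² = π × 0.875² = 2.4053 mm².
L = V/A = 250000/2.4053 = 103937.14 mm → 103.94 m.

103.94 m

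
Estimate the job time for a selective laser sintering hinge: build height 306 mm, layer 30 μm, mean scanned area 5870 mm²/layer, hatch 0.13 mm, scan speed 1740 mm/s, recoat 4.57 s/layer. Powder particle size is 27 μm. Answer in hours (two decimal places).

86.47 hours

Layer count = ceil(306 / 0.03) = 10200.
Hatch length per layer = 5870 / 0.13, so 45153.8 mm.
Laser time per layer = 45153.8 / 1740 = 25.9505 s.
Time per layer = 25.9505 + 4.57, so 30.5205 s.
10200 layers × 30.5205 s/layer = 311309.1 s, i.e. 86.47 hours.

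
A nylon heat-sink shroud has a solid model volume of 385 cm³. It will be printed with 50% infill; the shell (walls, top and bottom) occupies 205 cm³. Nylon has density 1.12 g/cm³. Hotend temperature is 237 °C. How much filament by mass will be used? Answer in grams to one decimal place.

Infill region = 385 − 205 = 180 cm³.
Infill deposited = 0.50 × 180 = 90 cm³.
Deposited volume = 205 + 90 = 295 cm³.
Mass = 295 × 1.12 = 330.4 g.

330.4 g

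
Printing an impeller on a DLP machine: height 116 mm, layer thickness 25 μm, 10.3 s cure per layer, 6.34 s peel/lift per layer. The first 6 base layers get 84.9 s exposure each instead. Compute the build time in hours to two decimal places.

Layers = ⌈116/0.025⌉ = 4640.
Bottom layers: 6 × (84.9 + 6.34) → 547.44 s.
Remaining layers = 4634 × (10.3 + 6.34), so 77109.76 s.
Total = 547.44 + 77109.76 = 77657.2 s = 21.57 hours.

21.57 hours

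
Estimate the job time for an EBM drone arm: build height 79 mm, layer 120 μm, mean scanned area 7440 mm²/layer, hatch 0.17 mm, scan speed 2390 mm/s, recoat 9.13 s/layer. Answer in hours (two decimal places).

5.02 hours

Layer count = ceil(79 / 0.12) = 659.
Hatch length per layer = 7440 / 0.17, so 43764.7 mm.
Per-layer scan time = 43764.7 / 2390 = 18.3116 s.
Layer cycle = 18.3116 + 9.13, so 27.4416 s.
Total: 659 × 27.4416 s = 18084.0144 s → 5.02 hours.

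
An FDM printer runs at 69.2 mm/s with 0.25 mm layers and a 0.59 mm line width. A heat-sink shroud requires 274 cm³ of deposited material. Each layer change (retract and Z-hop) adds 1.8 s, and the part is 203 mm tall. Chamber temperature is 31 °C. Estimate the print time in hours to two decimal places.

7.86 hours

Bead cross-section = 0.25 × 0.59 = 0.1475 mm².
Toolpath length = 274 cm³ / 0.1475 mm² = 274000 / 0.1475 = 1857627.1 mm.
Print-move time: 1857627.1 / 69.2 → 26844.3 s.
Layer count = ceil(203 / 0.25) = 812.
Layer-change overhead = 812 × 1.8 = 1461.6 s.
Altogether 26844.3 + 1461.6 = 28305.9 s, i.e. 7.86 hours.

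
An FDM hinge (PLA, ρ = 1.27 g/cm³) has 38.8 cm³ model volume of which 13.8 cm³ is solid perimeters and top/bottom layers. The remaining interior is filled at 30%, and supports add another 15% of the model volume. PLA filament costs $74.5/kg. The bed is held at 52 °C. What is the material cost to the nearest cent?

$2.57

Volume inside the shell = 38.8 − 13.8 = 25 cm³.
Infill deposited = 0.30 × 25 = 7.5 cm³.
Support = 0.15 × 38.8 = 5.82 cm³.
Total extruded = 13.8 + 7.5 + 5.82, so 27.12 cm³.
Mass = 27.12 × 1.27 = 34.4424 g.
Cost = 34.4424 g / 1000 × $74.5/kg = $2.57.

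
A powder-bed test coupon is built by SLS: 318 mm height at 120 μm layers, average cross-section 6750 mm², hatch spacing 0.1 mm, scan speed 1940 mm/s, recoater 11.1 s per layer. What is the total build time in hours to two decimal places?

Number of layers: 318 / 0.12 → 2650 (rounded up).
Hatch length per layer = 6750 / 0.1, so 67500 mm.
Per-layer scan time = 67500 / 1940, so 34.7938 s.
Per-layer time = 34.7938 + 11.1, so 45.8938 s.
2650 layers × 45.8938 s/layer = 121618.57 s, i.e. 33.78 hours.

33.78 hours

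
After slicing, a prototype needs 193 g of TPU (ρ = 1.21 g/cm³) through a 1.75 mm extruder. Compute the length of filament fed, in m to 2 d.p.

Extruded volume: 193/1.21 = 159.5041 cm³ (159504.1 mm³).
Filament cross-section = π × (1.75/2)² = 2.4053 mm².
L = V/A = 159504.1/2.4053 = 66313.6 mm → 66.31 m.

66.31 m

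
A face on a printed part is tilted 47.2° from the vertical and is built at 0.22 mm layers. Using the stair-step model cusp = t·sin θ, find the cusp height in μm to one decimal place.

161.4 μm

h_c = t·sin θ = 0.22 × 0.7337 = 0.161414 mm (161.4 μm).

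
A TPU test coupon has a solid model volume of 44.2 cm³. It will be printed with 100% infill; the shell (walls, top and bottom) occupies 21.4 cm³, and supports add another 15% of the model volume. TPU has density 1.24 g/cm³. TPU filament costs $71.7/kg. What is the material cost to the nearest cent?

Volume inside the shell = 44.2 − 21.4 = 22.8 cm³.
Infill volume = 1.00 × 22.8, so 22.8 cm³.
Support = 0.15 × 44.2 = 6.63 cm³.
Total printed volume = 21.4 + 22.8 + 6.63 = 50.83 cm³.
Mass = 50.83 × 1.24, so 63.0292 g.
At $71.7/kg: 63.0292/1000 × 71.7 = $4.52.

$4.52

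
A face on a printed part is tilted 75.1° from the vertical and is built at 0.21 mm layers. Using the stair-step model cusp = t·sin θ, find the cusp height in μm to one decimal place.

202.9 μm

Cusp = layer height × sin(75.1°) = 0.21 × 0.9664 = 0.202944 mm = 202.9 μm.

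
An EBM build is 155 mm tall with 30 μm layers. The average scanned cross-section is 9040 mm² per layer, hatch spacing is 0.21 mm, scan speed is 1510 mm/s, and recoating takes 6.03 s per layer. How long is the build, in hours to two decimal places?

Layers = ⌈155/0.03⌉ = 5167.
Hatch length per layer = 9040 / 0.21 = 43047.6 mm.
Per-layer scan time = 43047.6 / 1510, so 28.5083 s.
Time per layer = 28.5083 + 6.03 = 34.5383 s.
5167 layers × 34.5383 s/layer = 178459.3961 s, i.e. 49.57 hours.

49.57 hours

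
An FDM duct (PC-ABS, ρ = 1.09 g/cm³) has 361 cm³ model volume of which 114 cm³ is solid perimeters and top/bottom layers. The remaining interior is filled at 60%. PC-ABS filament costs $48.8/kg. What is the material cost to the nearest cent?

$13.95

Volume inside the shell = 361 − 114, so 247 cm³.
Infill deposited = 0.60 × 247, so 148.2 cm³.
Deposited volume = 114 + 148.2, so 262.2 cm³.
Mass = 262.2 × 1.09 = 285.798 g.
Cost = 285.798 g / 1000 × $48.8/kg = $13.95.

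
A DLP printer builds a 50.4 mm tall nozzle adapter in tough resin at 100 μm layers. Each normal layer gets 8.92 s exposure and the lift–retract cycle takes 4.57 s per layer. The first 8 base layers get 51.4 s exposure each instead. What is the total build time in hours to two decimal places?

Layer count = ceil(50.4 / 0.1) = 504.
Bottom layers = 8 × (51.4 + 4.57) = 447.76 s.
Remaining layers = 496 × (8.92 + 4.57), so 6691.04 s.
Sum: 447.76 + 6691.04 = 7138.8 s → 1.98 hours.

1.98 hours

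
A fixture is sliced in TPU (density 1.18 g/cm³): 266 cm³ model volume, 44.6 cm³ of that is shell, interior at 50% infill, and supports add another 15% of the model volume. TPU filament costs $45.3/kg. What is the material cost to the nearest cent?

$10.43

Interior volume = 266 − 44.6, so 221.4 cm³.
Deposited infill = 0.50 × 221.4, so 110.7 cm³.
Support: 0.15 × 266 → 39.9 cm³.
Deposited volume: 44.6 + 110.7 + 39.9 → 195.2 cm³.
Mass = 195.2 × 1.18, so 230.336 g.
Cost = 230.336 g / 1000 × $45.3/kg = $10.43.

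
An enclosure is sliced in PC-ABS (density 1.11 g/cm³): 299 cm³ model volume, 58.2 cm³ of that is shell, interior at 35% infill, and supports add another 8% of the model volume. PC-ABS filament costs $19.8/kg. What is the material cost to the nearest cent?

$3.66

Interior volume: 299 − 58.2 → 240.8 cm³.
Infill volume: 0.35 × 240.8 → 84.28 cm³.
Support = 0.08 × 299 = 23.92 cm³.
Total extruded: 58.2 + 84.28 + 23.92 → 166.4 cm³.
Mass = 166.4 × 1.11, so 184.704 g.
Cost = 184.704 g / 1000 × $19.8/kg = $3.66.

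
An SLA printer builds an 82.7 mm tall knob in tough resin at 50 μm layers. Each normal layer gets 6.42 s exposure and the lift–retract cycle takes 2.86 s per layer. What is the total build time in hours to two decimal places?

4.26 hours

Layers = ⌈82.7/0.05⌉ = 1654.
Cycle time = 6.42 + 2.86 = 9.28 s.
Build time: 1654 × 9.28 s = 15349.12 s, i.e. 4.26 hours.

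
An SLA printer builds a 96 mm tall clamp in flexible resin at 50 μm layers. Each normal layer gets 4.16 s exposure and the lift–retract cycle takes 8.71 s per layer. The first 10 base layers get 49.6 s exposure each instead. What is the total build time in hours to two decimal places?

Layer count = ceil(96 / 0.05) = 1920.
Burn-in layers = 10 × (49.6 + 8.71) = 583.1 s.
Remaining layers: 1910 × (4.16 + 8.71) → 24581.7 s.
Total = 583.1 + 24581.7 = 25164.8 s = 6.99 hours.

6.99 hours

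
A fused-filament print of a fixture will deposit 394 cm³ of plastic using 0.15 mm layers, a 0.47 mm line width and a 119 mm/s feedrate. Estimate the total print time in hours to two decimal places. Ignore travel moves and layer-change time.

Bead cross-section = 0.15 × 0.47, so 0.0705 mm².
Toolpath length = 394 cm³ / 0.0705 mm² = 394000 / 0.0705 = 5588652.5 mm.
Print-move time: 5588652.5 / 119 → 46963.5 s.
46963.5 s = 13.05 hours.

13.05 hours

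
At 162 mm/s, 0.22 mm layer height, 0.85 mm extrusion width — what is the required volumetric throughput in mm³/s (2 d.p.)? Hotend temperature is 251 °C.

Extrusion cross-section: 0.22 × 0.85 → 0.187 mm².
Q = v·A = 162 × 0.187 = 30.29 mm³/s.

30.29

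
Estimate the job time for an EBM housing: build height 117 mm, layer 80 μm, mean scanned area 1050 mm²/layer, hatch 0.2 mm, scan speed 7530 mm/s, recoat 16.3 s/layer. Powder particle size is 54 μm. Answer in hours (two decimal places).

Layer count = ceil(117 / 0.08) = 1463.
Hatch length per layer: 1050 / 0.2 → 5250 mm.
Beam time per layer = 5250 / 7530 = 0.6972 s.
Per-layer time: 0.6972 + 16.3 → 16.9972 s.
Total: 1463 × 16.9972 s = 24866.9036 s → 6.91 hours.

6.91 hours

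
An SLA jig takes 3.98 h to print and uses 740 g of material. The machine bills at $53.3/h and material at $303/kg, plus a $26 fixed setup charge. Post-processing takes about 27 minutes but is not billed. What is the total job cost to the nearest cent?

Time charge: 53.3 × 3.98 → $212.134.
Material cost: 303 × 740/1000 → $224.22.
Adding setup: 212.134 + 224.22 + 26 → 462.354 ≈ $462.35.

$462.35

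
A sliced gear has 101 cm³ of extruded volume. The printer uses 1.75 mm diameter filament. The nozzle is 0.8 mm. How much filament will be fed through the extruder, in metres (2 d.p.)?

41.99 m

Filament cross-section = π × (1.75/2)² = 2.4053 mm².
Length = 101 cm³ / 2.4053 mm² = 101000 / 2.4053 = 41990.6 mm = 41.99 m.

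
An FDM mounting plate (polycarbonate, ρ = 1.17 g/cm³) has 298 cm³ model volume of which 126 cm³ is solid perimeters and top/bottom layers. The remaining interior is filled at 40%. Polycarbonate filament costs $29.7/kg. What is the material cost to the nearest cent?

Volume inside the shell: 298 − 126 → 172 cm³.
Infill deposited = 0.40 × 172 = 68.8 cm³.
Deposited volume: 126 + 68.8 → 194.8 cm³.
Mass = 194.8 × 1.17, so 227.916 g.
Cost = 227.916 g / 1000 × $29.7/kg = $6.77.

$6.77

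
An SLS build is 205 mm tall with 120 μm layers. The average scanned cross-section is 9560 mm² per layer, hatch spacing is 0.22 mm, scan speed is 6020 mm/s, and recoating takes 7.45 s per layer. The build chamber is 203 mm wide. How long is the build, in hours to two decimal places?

Layer count = ceil(205 / 0.12) = 1709.
Scan path per layer = 9560 / 0.22, so 43454.5 mm.
Scan time per layer = 43454.5 / 6020, so 7.2184 s.
Layer cycle = 7.2184 + 7.45 = 14.6684 s.
Build time = 1709 × 14.6684 = 25068.2956 s = 6.96 hours.

6.96 hours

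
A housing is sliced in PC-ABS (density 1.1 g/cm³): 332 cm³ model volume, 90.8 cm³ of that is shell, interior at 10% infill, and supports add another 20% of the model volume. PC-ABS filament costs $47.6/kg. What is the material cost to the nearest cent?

Volume inside the shell = 332 − 90.8, so 241.2 cm³.
Deposited infill = 0.10 × 241.2 = 24.12 cm³.
Support: 0.20 × 332 → 66.4 cm³.
Total printed volume = 90.8 + 24.12 + 66.4 = 181.32 cm³.
Mass = 181.32 × 1.1 = 199.452 g.
Cost = 199.452 g / 1000 × $47.6/kg = $9.49.

$9.49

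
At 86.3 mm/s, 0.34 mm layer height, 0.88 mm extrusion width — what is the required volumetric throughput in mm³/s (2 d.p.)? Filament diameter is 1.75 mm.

A = 0.34 × 0.88 = 0.2992 mm².
Volumetric flow = 86.3 × 0.2992 = 25.82 mm³/s.

25.82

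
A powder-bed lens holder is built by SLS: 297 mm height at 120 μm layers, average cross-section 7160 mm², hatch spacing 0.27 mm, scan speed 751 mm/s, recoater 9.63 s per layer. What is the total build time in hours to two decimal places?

30.90 hours

Number of layers: 297 / 0.12 → 2475 (rounded up).
Per-layer scan distance = 7160 / 0.27 = 26518.5 mm.
Per-layer scan time: 26518.5 / 751 → 35.3109 s.
Time per layer: 35.3109 + 9.63 → 44.9409 s.
Total: 2475 × 44.9409 s = 111228.7275 s → 30.90 hours.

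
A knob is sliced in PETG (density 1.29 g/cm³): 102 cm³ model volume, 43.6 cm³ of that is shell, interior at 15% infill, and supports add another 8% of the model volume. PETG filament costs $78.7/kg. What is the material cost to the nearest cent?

Infill region: 102 − 43.6 → 58.4 cm³.
Infill deposited: 0.15 × 58.4 → 8.76 cm³.
Support: 0.08 × 102 → 8.16 cm³.
Total extruded: 43.6 + 8.76 + 8.16 → 60.52 cm³.
Mass = 60.52 × 1.29, so 78.0708 g.
Cost = 78.0708 g / 1000 × $78.7/kg = $6.14.

$6.14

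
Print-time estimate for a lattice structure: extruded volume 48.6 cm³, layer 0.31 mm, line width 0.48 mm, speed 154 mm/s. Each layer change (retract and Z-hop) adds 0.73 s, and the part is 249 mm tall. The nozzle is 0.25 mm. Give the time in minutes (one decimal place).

Line area = 0.31 × 0.48, so 0.1488 mm².
Path length: 48600 mm³ / 0.1488 mm² → 326612.9 mm.
Time extruding: 326612.9 / 154 → 2120.9 s.
Layers = ⌈249/0.31⌉ = 804.
Non-print overhead = 804 × 0.73, so 586.92 s.
Altogether 2120.9 + 586.92 = 2707.82 s, i.e. 45.1 minutes.

45.1 minutes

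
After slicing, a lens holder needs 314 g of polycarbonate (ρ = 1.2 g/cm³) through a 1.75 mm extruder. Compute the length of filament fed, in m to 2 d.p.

Extruded volume: 314/1.2 = 261.6667 cm³ (261666.7 mm³).
Filament cross-section = π × (1.75/2)² = 2.4053 mm².
L = V/A = 261666.7/2.4053 = 108787.55 mm → 108.79 m.

108.79 m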